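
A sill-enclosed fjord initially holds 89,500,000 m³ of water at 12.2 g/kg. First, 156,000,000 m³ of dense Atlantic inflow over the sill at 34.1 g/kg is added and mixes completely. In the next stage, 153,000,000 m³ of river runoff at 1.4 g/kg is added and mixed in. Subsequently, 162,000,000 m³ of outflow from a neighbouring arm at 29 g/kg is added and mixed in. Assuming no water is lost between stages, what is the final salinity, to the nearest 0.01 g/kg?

20.20 g/kg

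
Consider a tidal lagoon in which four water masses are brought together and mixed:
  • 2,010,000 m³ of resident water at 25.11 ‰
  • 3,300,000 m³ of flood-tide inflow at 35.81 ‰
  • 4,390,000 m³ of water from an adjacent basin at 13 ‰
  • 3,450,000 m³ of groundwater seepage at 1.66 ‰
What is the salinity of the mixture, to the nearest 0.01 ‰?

17.60 ‰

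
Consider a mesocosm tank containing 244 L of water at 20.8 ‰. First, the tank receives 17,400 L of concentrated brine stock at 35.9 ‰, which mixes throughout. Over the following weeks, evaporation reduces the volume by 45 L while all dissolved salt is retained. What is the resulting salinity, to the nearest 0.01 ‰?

35.78 ‰

After mixing: salt = 244×20.8 + 17,400×35.9 = 629,735.2; volume = 17,644 L
After evaporation: salt unchanged = 629,735.2; volume = 17,644 − 45 = 17,599 L
S = 629,735.2 / 17,599 = 35.7824 ‰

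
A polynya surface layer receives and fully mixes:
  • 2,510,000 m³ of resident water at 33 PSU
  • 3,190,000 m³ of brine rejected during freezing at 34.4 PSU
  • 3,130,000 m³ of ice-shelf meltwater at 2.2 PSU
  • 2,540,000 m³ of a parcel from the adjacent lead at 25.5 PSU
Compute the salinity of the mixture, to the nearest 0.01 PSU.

Weighted by volume,
salt = 2,510,000×33 + 3,190,000×34.4 + 3,130,000×2.2 + 2,540,000×25.5 = 82,830,000 + 109,736,000 + 6,886,000 + 64,770,000 = 264,222,000
volume = 2,510,000 + 3,190,000 + 3,130,000 + 2,540,000 = 11,370,000 m³
S = 264,222,000 / 11,370,000 = 23.2385 PSU

23.24 PSU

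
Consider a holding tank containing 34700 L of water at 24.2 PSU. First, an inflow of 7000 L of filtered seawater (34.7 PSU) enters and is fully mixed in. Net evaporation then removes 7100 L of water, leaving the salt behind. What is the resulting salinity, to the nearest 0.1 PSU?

31.3 PSU

After mixing: salt = 34,700×24.2 + 7,000×34.7 = 1,082,640; volume = 41,700 L
After evaporation: salt unchanged = 1,082,640; volume = 41,700 − 7,100 = 34,600 L
S = 1,082,640 / 34,600 = 31.2902 PSU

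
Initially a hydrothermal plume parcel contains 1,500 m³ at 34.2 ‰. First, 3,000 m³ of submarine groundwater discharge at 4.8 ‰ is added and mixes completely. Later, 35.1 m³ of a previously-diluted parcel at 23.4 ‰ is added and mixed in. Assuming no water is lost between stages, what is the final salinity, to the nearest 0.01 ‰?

Salt balance:
Initial salt = 1,500×34.2 = 51,300
After stage 1: salt = 51,300 + 3,000×4.8 = 65,700; volume = 4,500 m³; S = 14.6 ‰
After stage 2: salt = 65,700 + 35.1×23.4 = 66,521.34; volume = 4,535.1 m³
S = 66,521.34 / 4,535.1 = 14.6681 ‰

14.67 ‰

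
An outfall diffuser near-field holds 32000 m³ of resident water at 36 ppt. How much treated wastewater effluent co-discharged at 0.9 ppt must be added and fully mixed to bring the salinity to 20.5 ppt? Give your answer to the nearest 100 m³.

25300 m³

Salt balance: 32,000×36 + V×0.9 = (32,000+V)×20.5
1,152,000 + 0.9V = 656,000 + 20.5V
496,000 = 19.6V
V = 25,306.12 m³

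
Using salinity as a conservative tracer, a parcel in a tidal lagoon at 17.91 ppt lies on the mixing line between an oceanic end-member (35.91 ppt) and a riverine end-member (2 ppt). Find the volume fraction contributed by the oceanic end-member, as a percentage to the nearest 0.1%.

46.9%

Let g be the oceanic fraction. Salt balance per unit volume:
g×35.91 + (1−g)×2 = 17.91
g = (17.91 − 2) / (35.91 − 2) = 15.91/33.91 = 0.4692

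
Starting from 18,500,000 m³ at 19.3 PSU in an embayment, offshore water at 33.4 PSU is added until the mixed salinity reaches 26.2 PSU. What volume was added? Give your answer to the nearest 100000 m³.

17700000 m³

Salt balance: 18,500,000×19.3 + V×33.4 = (18,500,000+V)×26.2
357,050,000 + 33.4V = 484,700,000 + 26.2V
127,650,000 = 7.2V
V = 17,729,166.67 m³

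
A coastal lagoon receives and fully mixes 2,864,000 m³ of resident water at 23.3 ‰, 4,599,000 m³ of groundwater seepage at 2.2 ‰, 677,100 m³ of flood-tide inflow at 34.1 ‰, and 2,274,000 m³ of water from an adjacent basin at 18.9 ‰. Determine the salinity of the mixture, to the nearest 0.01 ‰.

Conserving salt mass:
salt = 2,864,000×23.3 + 4,599,000×2.2 + 677,100×34.1 + 2,274,000×18.9 = 66,731,200 + 10,117,800 + 23,089,110 + 42,978,600 = 142,916,710
volume = 2,864,000 + 4,599,000 + 677,100 + 2,274,000 = 10,414,100 m³
S = 142,916,710 / 10,414,100 = 13.7234 ‰

13.72 ‰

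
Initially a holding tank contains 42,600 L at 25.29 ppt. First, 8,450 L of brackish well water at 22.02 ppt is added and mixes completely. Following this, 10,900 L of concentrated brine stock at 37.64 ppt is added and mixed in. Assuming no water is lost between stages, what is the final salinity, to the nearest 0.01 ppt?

27.02 ppt

Mass of salt is conserved:
Initial salt = 42,600×25.29 = 1,077,354
After stage 1: salt = 1,077,354 + 8,450×22.02 = 1,263,423; volume = 51,050 L; S = 24.749 ppt
After stage 2: salt = 1,263,423 + 10,900×37.64 = 1,673,699; volume = 61,950 L
S = 1,673,699 / 61,950 = 27.0169 ppt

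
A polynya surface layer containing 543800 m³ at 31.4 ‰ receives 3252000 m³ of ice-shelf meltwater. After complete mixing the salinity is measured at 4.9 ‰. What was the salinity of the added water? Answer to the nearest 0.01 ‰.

0.47 ‰

Salt balance: 543,800×31.4 + 3,252,000×S = 3,795,800×4.9
17,075,320 + 3,252,000·S = 18,599,420
S = (18,599,420 − 17,075,320) / 3,252,000 = 0.4687 ‰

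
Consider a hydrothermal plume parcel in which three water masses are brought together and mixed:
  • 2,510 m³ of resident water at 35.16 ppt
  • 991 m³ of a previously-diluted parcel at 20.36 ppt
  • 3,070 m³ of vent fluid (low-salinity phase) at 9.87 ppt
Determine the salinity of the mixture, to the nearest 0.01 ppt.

Conserving salt mass:
salt = 2,510×35.16 + 991×20.36 + 3,070×9.87 = 88,251.6 + 20,176.76 + 30,300.9 = 138,729.26
volume = 2,510 + 991 + 3,070 = 6,571 m³
S = 138,729.26 / 6,571 = 21.1124 ppt

21.11 ppt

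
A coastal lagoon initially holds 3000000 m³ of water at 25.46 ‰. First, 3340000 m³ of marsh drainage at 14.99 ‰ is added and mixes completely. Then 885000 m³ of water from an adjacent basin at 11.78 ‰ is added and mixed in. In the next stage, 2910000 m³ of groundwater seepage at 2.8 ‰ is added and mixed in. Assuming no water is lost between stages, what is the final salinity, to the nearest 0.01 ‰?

14.31 ‰

Weighted by volume,
Initial salt = 3,000,000×25.46 = 76,380,000
After stage 1: salt = 76,380,000 + 3,340,000×14.99 = 126,446,600; volume = 6,340,000 m³; S = 19.944 ‰
After stage 2: salt = 126,446,600 + 885,000×11.78 = 136,871,900; volume = 7,225,000 m³; S = 18.944 ‰
After stage 3: salt = 136,871,900 + 2,910,000×2.8 = 145,019,900; volume = 10,135,000 m³
S = 145,019,900 / 10,135,000 = 14.3088 ‰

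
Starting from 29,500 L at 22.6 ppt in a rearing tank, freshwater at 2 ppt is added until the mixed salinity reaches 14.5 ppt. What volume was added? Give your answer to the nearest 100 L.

19100 L

Salt balance: 29,500×22.6 + V×2 = (29,500+V)×14.5
666,700 + 2V = 427,750 + 14.5V
238,950 = 12.5V
V = 19,116 L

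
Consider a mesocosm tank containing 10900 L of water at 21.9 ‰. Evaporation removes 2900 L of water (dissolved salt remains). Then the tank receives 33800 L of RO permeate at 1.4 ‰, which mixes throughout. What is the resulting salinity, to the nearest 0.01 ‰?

6.84 ‰

After evaporation: salt = 10,900×21.9 = 238,710; volume = 10,900 − 2,900 = 8,000 L
After mixing: salt = 238,710 + 33,800×1.4 = 286,030; volume = 8,000 + 33,800 = 41,800 L
S = 286,030 / 41,800 = 6.8428 ‰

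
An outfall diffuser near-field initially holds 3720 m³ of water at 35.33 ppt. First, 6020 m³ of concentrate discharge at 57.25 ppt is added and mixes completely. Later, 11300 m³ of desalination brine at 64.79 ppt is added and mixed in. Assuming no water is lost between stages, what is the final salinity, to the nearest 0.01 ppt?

Conserving salt mass:
Initial salt = 3,720×35.33 = 131,427.6
After stage 1: salt = 131,427.6 + 6,020×57.25 = 476,072.6; volume = 9,740 m³; S = 48.878 ppt
After stage 2: salt = 476,072.6 + 11,300×64.79 = 1,208,199.6; volume = 21,040 m³
S = 1,208,199.6 / 21,040 = 57.4239 ppt

57.42 ppt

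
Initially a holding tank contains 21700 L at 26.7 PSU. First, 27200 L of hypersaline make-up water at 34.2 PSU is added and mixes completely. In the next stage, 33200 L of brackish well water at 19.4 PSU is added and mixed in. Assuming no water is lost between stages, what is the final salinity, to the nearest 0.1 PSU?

Salt balance:
Initial salt = 21,700×26.7 = 579,390
After stage 1: salt = 579,390 + 27,200×34.2 = 1,509,630; volume = 48,900 L; S = 30.872 PSU
After stage 2: salt = 1,509,630 + 33,200×19.4 = 2,153,710; volume = 82,100 L
S = 2,153,710 / 82,100 = 26.2328 PSU

26.2 PSU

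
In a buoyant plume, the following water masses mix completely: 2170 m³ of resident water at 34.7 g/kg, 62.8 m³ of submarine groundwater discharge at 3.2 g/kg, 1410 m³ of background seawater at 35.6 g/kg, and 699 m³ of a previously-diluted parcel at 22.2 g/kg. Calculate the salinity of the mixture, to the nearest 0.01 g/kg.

32.52 g/kg

Total salt / total volume:
salt = 2,170×34.7 + 62.8×3.2 + 1,410×35.6 + 699×22.2 = 75,299 + 200.96 + 50,196 + 15,517.8 = 141,213.76
volume = 2,170 + 62.8 + 1,410 + 699 = 4,341.8 m³
S = 141,213.76 / 4,341.8 = 32.5242 g/kg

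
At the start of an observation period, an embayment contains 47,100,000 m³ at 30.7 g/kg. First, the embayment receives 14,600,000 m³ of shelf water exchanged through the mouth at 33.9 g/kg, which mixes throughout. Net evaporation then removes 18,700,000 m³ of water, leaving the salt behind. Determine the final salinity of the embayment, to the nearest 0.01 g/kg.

After mixing: salt = 47,100,000×30.7 + 14,600,000×33.9 = 1,940,910,000; volume = 61,700,000 m³
After evaporation: salt unchanged = 1,940,910,000; volume = 61,700,000 − 18,700,000 = 43,000,000 m³
S = 1,940,910,000 / 43,000,000 = 45.1374 g/kg

45.14 g/kg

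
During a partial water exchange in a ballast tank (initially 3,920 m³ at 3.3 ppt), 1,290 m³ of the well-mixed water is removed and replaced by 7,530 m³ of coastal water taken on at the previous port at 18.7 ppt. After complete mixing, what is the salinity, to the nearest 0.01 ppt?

Remaining after removal: 2,630 m³ at 3.3 ppt (salt = 8,679)
After addition: salt = 8,679 + 7,530×18.7 = 149,490; volume = 10,160 m³
S = 149,490 / 10,160 = 14.7136 ppt

14.71 ppt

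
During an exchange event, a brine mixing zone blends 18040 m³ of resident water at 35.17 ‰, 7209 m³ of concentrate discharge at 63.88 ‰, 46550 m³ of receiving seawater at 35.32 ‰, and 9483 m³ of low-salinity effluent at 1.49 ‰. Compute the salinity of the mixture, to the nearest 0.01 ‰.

33.87 ‰

Salt balance:
salt = 18,040×35.17 + 7,209×63.88 + 46,550×35.32 + 9,483×1.49 = 634,466.8 + 460,510.92 + 1,644,146 + 14,129.67 = 2,753,253.39
volume = 18,040 + 7,209 + 46,550 + 9,483 = 81,282 m³
S = 2,753,253.39 / 81,282 = 33.8729 ‰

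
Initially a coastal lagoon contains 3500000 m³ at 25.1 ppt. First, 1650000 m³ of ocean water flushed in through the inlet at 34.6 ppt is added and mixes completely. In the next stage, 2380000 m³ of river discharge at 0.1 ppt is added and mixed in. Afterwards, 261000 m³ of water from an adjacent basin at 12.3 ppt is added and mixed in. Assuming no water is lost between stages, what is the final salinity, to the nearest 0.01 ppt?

19.05 ppt

By conservation of dissolved salt,
Initial salt = 3,500,000×25.1 = 87,850,000
After stage 1: salt = 87,850,000 + 1,650,000×34.6 = 144,940,000; volume = 5,150,000 m³; S = 28.144 ppt
After stage 2: salt = 144,940,000 + 2,380,000×0.1 = 145,178,000; volume = 7,530,000 m³; S = 19.28 ppt
After stage 3: salt = 145,178,000 + 261,000×12.3 = 148,388,300; volume = 7,791,000 m³
S = 148,388,300 / 7,791,000 = 19.0461 ppt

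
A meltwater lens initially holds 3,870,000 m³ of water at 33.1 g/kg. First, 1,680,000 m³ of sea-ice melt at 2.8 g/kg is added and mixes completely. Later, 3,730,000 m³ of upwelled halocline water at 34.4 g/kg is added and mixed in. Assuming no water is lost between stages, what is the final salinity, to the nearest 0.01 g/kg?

Total salt / total volume:
Initial salt = 3,870,000×33.1 = 128,097,000
After stage 1: salt = 128,097,000 + 1,680,000×2.8 = 132,801,000; volume = 5,550,000 m³; S = 23.928 g/kg
After stage 2: salt = 132,801,000 + 3,730,000×34.4 = 261,113,000; volume = 9,280,000 m³
S = 261,113,000 / 9,280,000 = 28.1372 g/kg

28.14 g/kg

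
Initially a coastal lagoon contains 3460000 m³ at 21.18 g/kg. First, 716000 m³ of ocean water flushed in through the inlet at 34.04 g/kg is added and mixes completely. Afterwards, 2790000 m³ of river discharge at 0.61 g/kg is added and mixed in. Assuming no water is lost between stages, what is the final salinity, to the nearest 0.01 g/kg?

14.26 g/kg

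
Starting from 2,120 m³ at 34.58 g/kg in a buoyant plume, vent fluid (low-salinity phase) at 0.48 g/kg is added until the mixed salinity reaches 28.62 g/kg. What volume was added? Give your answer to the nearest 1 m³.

449 m³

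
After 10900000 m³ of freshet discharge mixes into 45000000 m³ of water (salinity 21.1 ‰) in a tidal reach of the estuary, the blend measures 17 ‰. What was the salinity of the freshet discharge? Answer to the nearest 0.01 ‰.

Salt balance: 45,000,000×21.1 + 10,900,000×S = 55,900,000×17
949,500,000 + 10,900,000·S = 950,300,000
S = (950,300,000 − 949,500,000) / 10,900,000 = 0.0734 ‰

0.07 ‰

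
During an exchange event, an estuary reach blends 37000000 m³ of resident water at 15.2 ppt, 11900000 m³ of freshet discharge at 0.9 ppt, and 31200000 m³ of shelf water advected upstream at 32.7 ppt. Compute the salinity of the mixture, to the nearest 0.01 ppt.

By conservation of dissolved salt,
salt = 37,000,000×15.2 + 11,900,000×0.9 + 31,200,000×32.7 = 562,400,000 + 10,710,000 + 1,020,240,000 = 1,593,350,000
volume = 37,000,000 + 11,900,000 + 31,200,000 = 80,100,000 m³
S = 1,593,350,000 / 80,100,000 = 19.892 ppt

19.89 ppt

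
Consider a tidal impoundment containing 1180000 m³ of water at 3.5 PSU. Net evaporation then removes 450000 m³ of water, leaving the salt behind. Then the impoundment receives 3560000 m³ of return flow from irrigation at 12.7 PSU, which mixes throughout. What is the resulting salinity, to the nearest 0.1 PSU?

After evaporation: salt = 1,180,000×3.5 = 4,130,000; volume = 1,180,000 − 450,000 = 730,000 m³
After mixing: salt = 4,130,000 + 3,560,000×12.7 = 49,342,000; volume = 730,000 + 3,560,000 = 4,290,000 m³
S = 49,342,000 / 4,290,000 = 11.5016 PSU

11.5 PSU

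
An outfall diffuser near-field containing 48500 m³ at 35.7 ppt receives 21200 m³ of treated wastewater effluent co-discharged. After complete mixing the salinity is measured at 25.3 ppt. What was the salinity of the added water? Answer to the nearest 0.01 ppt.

Salt balance: 48,500×35.7 + 21,200×S = 69,700×25.3
1,731,450 + 21,200·S = 1,763,410
S = (1,763,410 − 1,731,450) / 21,200 = 1.5075 ppt

1.51 ppt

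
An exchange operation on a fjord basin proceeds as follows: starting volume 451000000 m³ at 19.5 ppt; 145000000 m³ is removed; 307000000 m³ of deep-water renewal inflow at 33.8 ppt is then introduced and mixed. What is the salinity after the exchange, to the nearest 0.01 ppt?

26.66 ppt

Remaining after removal: 306,000,000 m³ at 19.5 ppt (salt = 5,967,000,000)
After addition: salt = 5,967,000,000 + 307,000,000×33.8 = 16,343,600,000; volume = 613,000,000 m³
S = 16,343,600,000 / 613,000,000 = 26.6617 ppt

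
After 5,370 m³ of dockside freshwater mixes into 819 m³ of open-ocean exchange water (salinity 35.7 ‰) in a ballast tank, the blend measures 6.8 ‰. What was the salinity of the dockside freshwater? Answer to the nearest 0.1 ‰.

2.4 ‰

Salt balance: 819×35.7 + 5,370×S = 6,189×6.8
29,238.3 + 5,370·S = 42,085.2
S = (42,085.2 − 29,238.3) / 5,370 = 2.3923 ‰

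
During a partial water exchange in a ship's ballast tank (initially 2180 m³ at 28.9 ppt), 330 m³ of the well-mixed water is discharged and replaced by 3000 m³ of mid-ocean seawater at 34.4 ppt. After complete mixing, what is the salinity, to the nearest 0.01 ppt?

32.30 ppt

Remaining after removal: 1,850 m³ at 28.9 ppt (salt = 53,465)
After addition: salt = 53,465 + 3,000×34.4 = 156,665; volume = 4,850 m³
S = 156,665 / 4,850 = 32.3021 ppt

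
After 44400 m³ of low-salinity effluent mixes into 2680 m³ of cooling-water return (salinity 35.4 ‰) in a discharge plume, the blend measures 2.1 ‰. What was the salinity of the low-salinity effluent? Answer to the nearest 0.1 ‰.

0.1 ‰

Salt balance: 2,680×35.4 + 44,400×S = 47,080×2.1
94,872 + 44,400·S = 98,868
S = (98,868 − 94,872) / 44,400 = 0.09 ‰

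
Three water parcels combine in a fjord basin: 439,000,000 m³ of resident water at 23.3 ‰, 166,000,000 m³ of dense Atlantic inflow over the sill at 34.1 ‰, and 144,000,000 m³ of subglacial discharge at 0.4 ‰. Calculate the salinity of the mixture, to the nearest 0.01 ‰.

21.29 ‰

Weighted by volume,
salt = 439,000,000×23.3 + 166,000,000×34.1 + 144,000,000×0.4 = 10,228,700,000 + 5,660,600,000 + 57,600,000 = 15,946,900,000
volume = 439,000,000 + 166,000,000 + 144,000,000 = 749,000,000 m³
S = 15,946,900,000 / 749,000,000 = 21.2909 ‰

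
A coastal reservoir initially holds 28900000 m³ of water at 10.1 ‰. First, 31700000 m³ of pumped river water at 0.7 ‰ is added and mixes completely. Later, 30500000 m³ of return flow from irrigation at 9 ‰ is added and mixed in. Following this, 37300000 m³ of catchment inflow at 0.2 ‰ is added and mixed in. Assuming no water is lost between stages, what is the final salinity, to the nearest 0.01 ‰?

4.64 ‰

By conservation of dissolved salt,
Initial salt = 28,900,000×10.1 = 291,890,000
After stage 1: salt = 291,890,000 + 31,700,000×0.7 = 314,080,000; volume = 60,600,000 m³; S = 5.183 ‰
After stage 2: salt = 314,080,000 + 30,500,000×9 = 588,580,000; volume = 91,100,000 m³; S = 6.461 ‰
After stage 3: salt = 588,580,000 + 37,300,000×0.2 = 596,040,000; volume = 128,400,000 m³
S = 596,040,000 / 128,400,000 = 4.6421 ‰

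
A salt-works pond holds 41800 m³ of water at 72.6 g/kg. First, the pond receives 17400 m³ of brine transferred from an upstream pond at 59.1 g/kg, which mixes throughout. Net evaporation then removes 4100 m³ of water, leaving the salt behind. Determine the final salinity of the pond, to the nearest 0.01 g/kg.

73.74 g/kg

After mixing: salt = 41,800×72.6 + 17,400×59.1 = 4,063,020; volume = 59,200 m³
After evaporation: salt unchanged = 4,063,020; volume = 59,200 − 4,100 = 55,100 m³
S = 4,063,020 / 55,100 = 73.739 g/kg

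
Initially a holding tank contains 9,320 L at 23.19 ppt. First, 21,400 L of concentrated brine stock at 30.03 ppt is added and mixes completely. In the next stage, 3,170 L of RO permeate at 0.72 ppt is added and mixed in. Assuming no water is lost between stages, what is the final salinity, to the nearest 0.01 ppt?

25.41 ppt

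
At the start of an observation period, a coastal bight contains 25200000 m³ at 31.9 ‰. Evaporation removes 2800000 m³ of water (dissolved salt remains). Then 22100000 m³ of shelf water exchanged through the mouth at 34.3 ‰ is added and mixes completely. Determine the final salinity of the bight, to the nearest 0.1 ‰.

35.1 ‰

After evaporation: salt = 25,200,000×31.9 = 803,880,000; volume = 25,200,000 − 2,800,000 = 22,400,000 m³
After mixing: salt = 803,880,000 + 22,100,000×34.3 = 1,561,910,000; volume = 22,400,000 + 22,100,000 = 44,500,000 m³
S = 1,561,910,000 / 44,500,000 = 35.0991 ‰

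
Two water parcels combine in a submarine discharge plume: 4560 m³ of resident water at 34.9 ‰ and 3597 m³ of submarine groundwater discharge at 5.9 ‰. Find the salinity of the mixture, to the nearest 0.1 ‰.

22.1 ‰

Salt balance:
salt = 4,560×34.9 + 3,597×5.9 = 159,144 + 21,222.3 = 180,366.3
volume = 4,560 + 3,597 = 8,157 m³
S = 180,366.3 / 8,157 = 22.112 ‰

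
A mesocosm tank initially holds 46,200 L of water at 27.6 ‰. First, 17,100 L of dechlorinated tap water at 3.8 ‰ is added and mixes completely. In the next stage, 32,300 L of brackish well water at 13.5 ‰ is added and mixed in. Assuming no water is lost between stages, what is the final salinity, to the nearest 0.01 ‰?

18.58 ‰

Weighted by volume,
Initial salt = 46,200×27.6 = 1,275,120
After stage 1: salt = 1,275,120 + 17,100×3.8 = 1,340,100; volume = 63,300 L; S = 21.171 ‰
After stage 2: salt = 1,340,100 + 32,300×13.5 = 1,776,150; volume = 95,600 L
S = 1,776,150 / 95,600 = 18.579 ‰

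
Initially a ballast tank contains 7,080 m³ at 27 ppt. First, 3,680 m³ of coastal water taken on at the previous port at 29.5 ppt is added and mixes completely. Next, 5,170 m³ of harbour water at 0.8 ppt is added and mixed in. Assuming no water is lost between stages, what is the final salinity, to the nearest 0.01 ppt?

Mass of salt is conserved:
Initial salt = 7,080×27 = 191,160
After stage 1: salt = 191,160 + 3,680×29.5 = 299,720; volume = 10,760 m³; S = 27.855 ppt
After stage 2: salt = 299,720 + 5,170×0.8 = 303,856; volume = 15,930 m³
S = 303,856 / 15,930 = 19.0745 ppt

19.07 ppt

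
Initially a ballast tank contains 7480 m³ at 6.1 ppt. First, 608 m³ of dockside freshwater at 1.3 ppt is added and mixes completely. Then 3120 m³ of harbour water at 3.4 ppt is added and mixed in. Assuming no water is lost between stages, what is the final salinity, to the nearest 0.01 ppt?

5.09 ppt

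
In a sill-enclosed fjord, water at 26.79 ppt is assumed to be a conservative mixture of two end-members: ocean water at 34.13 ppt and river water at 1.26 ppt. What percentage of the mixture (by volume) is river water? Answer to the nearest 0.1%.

Let f be the freshwater fraction. Salt balance per unit volume:
f×1.26 + (1−f)×34.13 = 26.79
f = (34.13 − 26.79) / (34.13 − 1.26) = 7.34/32.87 = 0.2233

22.3%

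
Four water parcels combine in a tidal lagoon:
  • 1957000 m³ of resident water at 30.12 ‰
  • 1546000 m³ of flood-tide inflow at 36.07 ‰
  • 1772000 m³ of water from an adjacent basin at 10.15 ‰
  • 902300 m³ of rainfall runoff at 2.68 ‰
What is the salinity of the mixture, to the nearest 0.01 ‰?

By conservation of dissolved salt,
salt = 1,957,000×30.12 + 1,546,000×36.07 + 1,772,000×10.15 + 902,300×2.68 = 58,944,840 + 55,764,220 + 17,985,800 + 2,418,164 = 135,113,024
volume = 1,957,000 + 1,546,000 + 1,772,000 + 902,300 = 6,177,300 m³
S = 135,113,024 / 6,177,300 = 21.8725 ‰

21.87 ‰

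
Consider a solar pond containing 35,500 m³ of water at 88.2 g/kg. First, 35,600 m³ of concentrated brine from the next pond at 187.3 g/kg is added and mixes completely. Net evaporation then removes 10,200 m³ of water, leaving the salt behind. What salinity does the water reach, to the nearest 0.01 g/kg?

After mixing: salt = 35,500×88.2 + 35,600×187.3 = 9,798,980; volume = 71,100 m³
After evaporation: salt unchanged = 9,798,980; volume = 71,100 − 10,200 = 60,900 m³
S = 9,798,980 / 60,900 = 160.9028 g/kg

160.90 g/kg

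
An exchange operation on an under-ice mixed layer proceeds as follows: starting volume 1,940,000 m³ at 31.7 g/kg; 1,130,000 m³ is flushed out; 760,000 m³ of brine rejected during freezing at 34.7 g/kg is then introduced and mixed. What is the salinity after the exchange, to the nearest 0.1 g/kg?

33.2 g/kg

Remaining after removal: 810,000 m³ at 31.7 g/kg (salt = 25,677,000)
After addition: salt = 25,677,000 + 760,000×34.7 = 52,049,000; volume = 1,570,000 m³
S = 52,049,000 / 1,570,000 = 33.1522 g/kg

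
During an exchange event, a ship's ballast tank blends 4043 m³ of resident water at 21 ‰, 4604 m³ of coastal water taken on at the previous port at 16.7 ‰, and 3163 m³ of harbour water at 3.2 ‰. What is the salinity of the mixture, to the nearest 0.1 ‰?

14.6 ‰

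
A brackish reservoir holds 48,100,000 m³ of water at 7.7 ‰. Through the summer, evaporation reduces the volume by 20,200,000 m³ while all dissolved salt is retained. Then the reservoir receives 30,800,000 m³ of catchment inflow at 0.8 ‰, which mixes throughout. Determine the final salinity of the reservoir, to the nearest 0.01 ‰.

After evaporation: salt = 48,100,000×7.7 = 370,370,000; volume = 48,100,000 − 20,200,000 = 27,900,000 m³
After mixing: salt = 370,370,000 + 30,800,000×0.8 = 395,010,000; volume = 27,900,000 + 30,800,000 = 58,700,000 m³
S = 395,010,000 / 58,700,000 = 6.7293 ‰

6.73 ‰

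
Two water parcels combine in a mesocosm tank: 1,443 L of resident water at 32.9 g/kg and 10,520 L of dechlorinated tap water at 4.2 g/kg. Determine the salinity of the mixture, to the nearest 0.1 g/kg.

Total salt / total volume:
salt = 1,443×32.9 + 10,520×4.2 = 47,474.7 + 44,184 = 91,658.7
volume = 1,443 + 10,520 = 11,963 L
S = 91,658.7 / 11,963 = 7.662 g/kg

7.7 g/kg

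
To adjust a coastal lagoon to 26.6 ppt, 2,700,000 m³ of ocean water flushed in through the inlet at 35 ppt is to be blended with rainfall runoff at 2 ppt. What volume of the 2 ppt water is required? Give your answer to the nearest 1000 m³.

Salt balance: 2,700,000×35 + V×2 = (2,700,000+V)×26.6
94,500,000 + 2V = 71,820,000 + 26.6V
22,680,000 = 24.6V
V = 921,951.22 m³

922000 m³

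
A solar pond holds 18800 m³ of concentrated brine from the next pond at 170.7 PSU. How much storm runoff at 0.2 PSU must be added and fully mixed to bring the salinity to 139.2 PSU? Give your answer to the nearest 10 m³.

4260 m³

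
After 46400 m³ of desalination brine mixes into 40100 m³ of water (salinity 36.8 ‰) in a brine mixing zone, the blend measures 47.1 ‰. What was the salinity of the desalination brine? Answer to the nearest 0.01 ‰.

56.00 ‰

Salt balance: 40,100×36.8 + 46,400×S = 86,500×47.1
1,475,680 + 46,400·S = 4,074,150
S = (4,074,150 − 1,475,680) / 46,400 = 56.0015 ‰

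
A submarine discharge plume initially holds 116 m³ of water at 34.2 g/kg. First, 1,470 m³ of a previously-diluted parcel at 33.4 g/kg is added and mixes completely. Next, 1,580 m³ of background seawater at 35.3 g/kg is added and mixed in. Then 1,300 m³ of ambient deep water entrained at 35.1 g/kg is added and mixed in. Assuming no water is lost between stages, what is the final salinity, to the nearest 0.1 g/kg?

Weighted by volume,
Initial salt = 116×34.2 = 3,967.2
After stage 1: salt = 3,967.2 + 1,470×33.4 = 53,065.2; volume = 1,586 m³; S = 33.459 g/kg
After stage 2: salt = 53,065.2 + 1,580×35.3 = 108,839.2; volume = 3,166 m³; S = 34.378 g/kg
After stage 3: salt = 108,839.2 + 1,300×35.1 = 154,469.2; volume = 4,466 m³
S = 154,469.2 / 4,466 = 34.5878 g/kg

34.6 g/kg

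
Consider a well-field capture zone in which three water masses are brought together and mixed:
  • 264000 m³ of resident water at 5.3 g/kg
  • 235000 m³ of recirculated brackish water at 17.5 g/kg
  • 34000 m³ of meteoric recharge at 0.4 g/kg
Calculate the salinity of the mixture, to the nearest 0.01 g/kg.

10.37 g/kg

Total salt / total volume:
salt = 264,000×5.3 + 235,000×17.5 + 34,000×0.4 = 1,399,200 + 4,112,500 + 13,600 = 5,525,300
volume = 264,000 + 235,000 + 34,000 = 533,000 m³
S = 5,525,300 / 533,000 = 10.3664 g/kg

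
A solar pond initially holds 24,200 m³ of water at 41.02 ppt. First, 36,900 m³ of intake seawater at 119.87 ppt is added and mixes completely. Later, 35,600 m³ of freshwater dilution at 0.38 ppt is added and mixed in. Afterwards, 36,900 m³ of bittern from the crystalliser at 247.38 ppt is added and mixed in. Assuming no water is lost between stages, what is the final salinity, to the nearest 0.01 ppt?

108.97 ppt

Total salt / total volume:
Initial salt = 24,200×41.02 = 992,684
After stage 1: salt = 992,684 + 36,900×119.87 = 5,415,887; volume = 61,100 m³; S = 88.64 ppt
After stage 2: salt = 5,415,887 + 35,600×0.38 = 5,429,415; volume = 96,700 m³; S = 56.147 ppt
After stage 3: salt = 5,429,415 + 36,900×247.38 = 14,557,737; volume = 133,600 m³
S = 14,557,737 / 133,600 = 108.9651 ppt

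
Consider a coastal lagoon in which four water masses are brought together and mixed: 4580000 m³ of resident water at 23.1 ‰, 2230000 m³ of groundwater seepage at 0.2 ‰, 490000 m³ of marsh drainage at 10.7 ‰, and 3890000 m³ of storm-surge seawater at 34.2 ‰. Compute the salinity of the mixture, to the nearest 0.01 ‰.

Mass of salt is conserved:
salt = 4,580,000×23.1 + 2,230,000×0.2 + 490,000×10.7 + 3,890,000×34.2 = 105,798,000 + 446,000 + 5,243,000 + 133,038,000 = 244,525,000
volume = 4,580,000 + 2,230,000 + 490,000 + 3,890,000 = 11,190,000 m³
S = 244,525,000 / 11,190,000 = 21.8521 ‰

21.85 ‰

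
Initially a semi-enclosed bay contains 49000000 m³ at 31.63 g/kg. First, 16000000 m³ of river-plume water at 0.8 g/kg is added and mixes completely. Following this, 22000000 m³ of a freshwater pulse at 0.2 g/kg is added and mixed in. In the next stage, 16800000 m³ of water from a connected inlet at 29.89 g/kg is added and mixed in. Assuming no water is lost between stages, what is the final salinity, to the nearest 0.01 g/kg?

Total salt / total volume:
Initial salt = 49,000,000×31.63 = 1,549,870,000
After stage 1: salt = 1,549,870,000 + 16,000,000×0.8 = 1,562,670,000; volume = 65,000,000 m³; S = 24.041 g/kg
After stage 2: salt = 1,562,670,000 + 22,000,000×0.2 = 1,567,070,000; volume = 87,000,000 m³; S = 18.012 g/kg
After stage 3: salt = 1,567,070,000 + 16,800,000×29.89 = 2,069,222,000; volume = 103,800,000 m³
S = 2,069,222,000 / 103,800,000 = 19.9347 g/kg

19.93 g/kg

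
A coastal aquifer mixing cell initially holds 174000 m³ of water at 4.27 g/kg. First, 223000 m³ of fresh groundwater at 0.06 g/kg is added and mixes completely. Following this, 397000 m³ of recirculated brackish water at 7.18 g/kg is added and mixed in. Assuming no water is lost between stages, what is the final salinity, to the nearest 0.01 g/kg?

4.54 g/kg

Salt balance:
Initial salt = 174,000×4.27 = 742,980
After stage 1: salt = 742,980 + 223,000×0.06 = 756,360; volume = 397,000 m³; S = 1.905 g/kg
After stage 2: salt = 756,360 + 397,000×7.18 = 3,606,820; volume = 794,000 m³
S = 3,606,820 / 794,000 = 4.5426 g/kg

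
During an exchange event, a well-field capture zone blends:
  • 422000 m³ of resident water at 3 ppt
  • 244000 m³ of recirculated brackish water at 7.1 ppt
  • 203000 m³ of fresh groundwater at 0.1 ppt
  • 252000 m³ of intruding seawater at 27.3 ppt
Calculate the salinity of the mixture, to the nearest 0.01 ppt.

Mass of salt is conserved:
salt = 422,000×3 + 244,000×7.1 + 203,000×0.1 + 252,000×27.3 = 1,266,000 + 1,732,400 + 20,300 + 6,879,600 = 9,898,300
volume = 422,000 + 244,000 + 203,000 + 252,000 = 1,121,000 m³
S = 9,898,300 / 1,121,000 = 8.8299 ppt

8.83 ppt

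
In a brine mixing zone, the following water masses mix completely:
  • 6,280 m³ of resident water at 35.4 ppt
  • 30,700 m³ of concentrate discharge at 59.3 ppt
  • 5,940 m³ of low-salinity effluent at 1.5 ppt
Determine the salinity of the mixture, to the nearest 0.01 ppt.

47.80 ppt

By conservation of dissolved salt,
salt = 6,280×35.4 + 30,700×59.3 + 5,940×1.5 = 222,312 + 1,820,510 + 8,910 = 2,051,732
volume = 6,280 + 30,700 + 5,940 = 42,920 m³
S = 2,051,732 / 42,920 = 47.8036 ppt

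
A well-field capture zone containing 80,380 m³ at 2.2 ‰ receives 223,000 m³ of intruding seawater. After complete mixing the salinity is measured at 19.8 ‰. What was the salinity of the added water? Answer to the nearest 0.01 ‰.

Salt balance: 80,380×2.2 + 223,000×S = 303,380×19.8
176,836 + 223,000·S = 6,006,924
S = (6,006,924 − 176,836) / 223,000 = 26.1439 ‰

26.14 ‰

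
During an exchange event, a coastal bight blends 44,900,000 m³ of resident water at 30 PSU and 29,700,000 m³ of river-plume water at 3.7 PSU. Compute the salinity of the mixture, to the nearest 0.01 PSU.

19.53 PSU

Mass of salt is conserved:
salt = 44,900,000×30 + 29,700,000×3.7 = 1,347,000,000 + 109,890,000 = 1,456,890,000
volume = 44,900,000 + 29,700,000 = 74,600,000 m³
S = 1,456,890,000 / 74,600,000 = 19.5294 PSU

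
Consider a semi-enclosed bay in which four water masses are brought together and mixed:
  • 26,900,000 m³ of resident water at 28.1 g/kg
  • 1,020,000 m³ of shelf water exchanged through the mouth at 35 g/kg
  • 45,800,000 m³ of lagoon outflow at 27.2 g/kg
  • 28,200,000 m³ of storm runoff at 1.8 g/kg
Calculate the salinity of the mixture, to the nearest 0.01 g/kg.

By conservation of dissolved salt,
salt = 26,900,000×28.1 + 1,020,000×35 + 45,800,000×27.2 + 28,200,000×1.8 = 755,890,000 + 35,700,000 + 1,245,760,000 + 50,760,000 = 2,088,110,000
volume = 26,900,000 + 1,020,000 + 45,800,000 + 28,200,000 = 101,920,000 m³
S = 2,088,110,000 / 101,920,000 = 20.4877 g/kg

20.49 g/kg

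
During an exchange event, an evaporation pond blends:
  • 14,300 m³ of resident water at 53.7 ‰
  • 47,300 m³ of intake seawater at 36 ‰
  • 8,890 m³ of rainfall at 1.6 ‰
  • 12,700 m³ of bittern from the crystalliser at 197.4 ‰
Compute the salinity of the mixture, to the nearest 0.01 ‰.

60.01 ‰

Conserving salt mass:
salt = 14,300×53.7 + 47,300×36 + 8,890×1.6 + 12,700×197.4 = 767,910 + 1,702,800 + 14,224 + 2,506,980 = 4,991,914
volume = 14,300 + 47,300 + 8,890 + 12,700 = 83,190 m³
S = 4,991,914 / 83,190 = 60.0062 ‰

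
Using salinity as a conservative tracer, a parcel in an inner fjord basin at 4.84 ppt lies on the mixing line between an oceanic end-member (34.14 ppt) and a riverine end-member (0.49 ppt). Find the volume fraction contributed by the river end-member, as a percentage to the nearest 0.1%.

Let f be the freshwater fraction. Salt balance per unit volume:
f×0.49 + (1−f)×34.14 = 4.84
f = (34.14 − 4.84) / (34.14 − 0.49) = 29.3/33.65 = 0.8707

87.1%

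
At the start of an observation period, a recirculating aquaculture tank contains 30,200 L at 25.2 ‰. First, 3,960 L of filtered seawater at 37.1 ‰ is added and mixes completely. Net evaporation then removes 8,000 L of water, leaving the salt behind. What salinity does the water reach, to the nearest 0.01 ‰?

After mixing: salt = 30,200×25.2 + 3,960×37.1 = 907,956; volume = 34,160 L
After evaporation: salt unchanged = 907,956; volume = 34,160 − 8,000 = 26,160 L
S = 907,956 / 26,160 = 34.7078 ‰

34.71 ‰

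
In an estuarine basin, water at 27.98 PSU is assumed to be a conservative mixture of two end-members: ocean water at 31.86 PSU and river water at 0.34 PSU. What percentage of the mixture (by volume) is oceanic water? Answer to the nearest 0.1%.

87.7%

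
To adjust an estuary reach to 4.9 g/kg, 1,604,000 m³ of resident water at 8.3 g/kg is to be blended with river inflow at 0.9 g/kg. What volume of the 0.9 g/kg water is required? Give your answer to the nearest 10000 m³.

Salt balance: 1,604,000×8.3 + V×0.9 = (1,604,000+V)×4.9
13,313,200 + 0.9V = 7,859,600 + 4.9V
5,453,600 = 4V
V = 1,363,400 m³

1360000 m³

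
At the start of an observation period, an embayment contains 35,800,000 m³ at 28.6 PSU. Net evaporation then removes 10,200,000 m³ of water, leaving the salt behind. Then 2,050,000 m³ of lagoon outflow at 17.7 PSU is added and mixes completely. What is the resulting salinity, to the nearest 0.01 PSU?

38.34 PSU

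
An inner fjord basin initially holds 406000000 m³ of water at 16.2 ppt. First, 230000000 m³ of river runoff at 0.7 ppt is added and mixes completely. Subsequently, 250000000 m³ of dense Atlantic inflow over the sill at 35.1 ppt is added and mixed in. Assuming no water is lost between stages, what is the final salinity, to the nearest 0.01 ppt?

17.51 ppt

Conserving salt mass:
Initial salt = 406,000,000×16.2 = 6,577,200,000
After stage 1: salt = 6,577,200,000 + 230,000,000×0.7 = 6,738,200,000; volume = 636,000,000 m³; S = 10.595 ppt
After stage 2: salt = 6,738,200,000 + 250,000,000×35.1 = 15,513,200,000; volume = 886,000,000 m³
S = 15,513,200,000 / 886,000,000 = 17.5093 ppt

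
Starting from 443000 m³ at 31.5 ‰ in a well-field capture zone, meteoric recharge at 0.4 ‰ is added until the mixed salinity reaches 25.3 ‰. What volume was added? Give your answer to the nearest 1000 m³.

Salt balance: 443,000×31.5 + V×0.4 = (443,000+V)×25.3
13,954,500 + 0.4V = 11,207,900 + 25.3V
2,746,600 = 24.9V
V = 110,305.22 m³

110000 m³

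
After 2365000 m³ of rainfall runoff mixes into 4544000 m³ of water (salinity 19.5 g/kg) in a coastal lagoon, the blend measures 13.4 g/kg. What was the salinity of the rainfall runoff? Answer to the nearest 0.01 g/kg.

1.68 g/kg

Salt balance: 4,544,000×19.5 + 2,365,000×S = 6,909,000×13.4
88,608,000 + 2,365,000·S = 92,580,600
S = (92,580,600 − 88,608,000) / 2,365,000 = 1.6797 g/kg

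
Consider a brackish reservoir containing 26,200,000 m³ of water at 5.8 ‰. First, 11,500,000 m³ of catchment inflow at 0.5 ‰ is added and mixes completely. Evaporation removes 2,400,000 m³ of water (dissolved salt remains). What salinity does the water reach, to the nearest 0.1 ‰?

After mixing: salt = 26,200,000×5.8 + 11,500,000×0.5 = 157,710,000; volume = 37,700,000 m³
After evaporation: salt unchanged = 157,710,000; volume = 37,700,000 − 2,400,000 = 35,300,000 m³
S = 157,710,000 / 35,300,000 = 4.4677 ‰

4.5 ‰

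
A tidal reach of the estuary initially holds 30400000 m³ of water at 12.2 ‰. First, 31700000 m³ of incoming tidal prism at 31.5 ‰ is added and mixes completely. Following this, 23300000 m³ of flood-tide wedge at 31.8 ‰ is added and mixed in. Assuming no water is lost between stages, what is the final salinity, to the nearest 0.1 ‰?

24.7 ‰

By conservation of dissolved salt,
Initial salt = 30,400,000×12.2 = 370,880,000
After stage 1: salt = 370,880,000 + 31,700,000×31.5 = 1,369,430,000; volume = 62,100,000 m³; S = 22.052 ‰
After stage 2: salt = 1,369,430,000 + 23,300,000×31.8 = 2,110,370,000; volume = 85,400,000 m³
S = 2,110,370,000 / 85,400,000 = 24.7116 ‰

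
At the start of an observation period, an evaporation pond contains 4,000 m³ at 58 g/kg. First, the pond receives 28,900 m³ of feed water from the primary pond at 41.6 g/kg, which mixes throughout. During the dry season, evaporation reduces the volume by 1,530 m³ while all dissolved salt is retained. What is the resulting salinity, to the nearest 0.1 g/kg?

After mixing: salt = 4,000×58 + 28,900×41.6 = 1,434,240; volume = 32,900 m³
After evaporation: salt unchanged = 1,434,240; volume = 32,900 − 1,530 = 31,370 m³
S = 1,434,240 / 31,370 = 45.7201 g/kg

45.7 g/kg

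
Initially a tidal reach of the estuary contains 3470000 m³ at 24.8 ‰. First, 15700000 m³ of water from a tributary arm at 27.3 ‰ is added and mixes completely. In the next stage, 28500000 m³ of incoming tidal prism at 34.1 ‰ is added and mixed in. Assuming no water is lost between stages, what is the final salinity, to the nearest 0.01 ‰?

31.18 ‰

Salt balance:
Initial salt = 3,470,000×24.8 = 86,056,000
After stage 1: salt = 86,056,000 + 15,700,000×27.3 = 514,666,000; volume = 19,170,000 m³; S = 26.847 ‰
After stage 2: salt = 514,666,000 + 28,500,000×34.1 = 1,486,516,000; volume = 47,670,000 m³
S = 1,486,516,000 / 47,670,000 = 31.1835 ‰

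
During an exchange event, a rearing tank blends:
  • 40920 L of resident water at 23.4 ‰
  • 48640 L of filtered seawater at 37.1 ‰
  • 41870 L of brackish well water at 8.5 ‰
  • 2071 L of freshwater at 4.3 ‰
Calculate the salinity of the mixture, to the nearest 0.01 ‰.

23.42 ‰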